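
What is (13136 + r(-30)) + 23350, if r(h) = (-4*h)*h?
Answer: 32886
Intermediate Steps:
r(h) = -4*h**2
(13136 + r(-30)) + 23350 = (13136 - 4*(-30)**2) + 23350 = (13136 - 4*900) + 23350 = (13136 - 3600) + 23350 = 9536 + 23350 = 32886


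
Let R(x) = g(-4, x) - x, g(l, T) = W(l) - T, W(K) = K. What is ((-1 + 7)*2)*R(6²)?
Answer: -912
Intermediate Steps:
g(l, T) = l - T
R(x) = -4 - 2*x (R(x) = (-4 - x) - x = -4 - 2*x)
((-1 + 7)*2)*R(6²) = ((-1 + 7)*2)*(-4 - 2*6²) = (6*2)*(-4 - 2*36) = 12*(-4 - 72) = 12*(-76) = -912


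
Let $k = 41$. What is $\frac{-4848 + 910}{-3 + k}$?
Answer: $- \frac{1969}{19} \approx -103.63$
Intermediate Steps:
$\frac{-4848 + 910}{-3 + k} = \frac{-4848 + 910}{-3 + 41} = - \frac{3938}{38} = \left(-3938\right) \frac{1}{38} = - \frac{1969}{19}$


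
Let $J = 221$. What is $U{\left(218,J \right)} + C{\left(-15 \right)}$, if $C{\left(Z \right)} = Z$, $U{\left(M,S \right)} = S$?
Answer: $206$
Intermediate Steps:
$U{\left(218,J \right)} + C{\left(-15 \right)} = 221 - 15 = 206$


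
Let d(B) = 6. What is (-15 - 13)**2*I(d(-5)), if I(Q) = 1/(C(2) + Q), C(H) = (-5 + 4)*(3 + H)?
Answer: 784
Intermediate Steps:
C(H) = -3 - H (C(H) = -(3 + H) = -3 - H)
I(Q) = 1/(-5 + Q) (I(Q) = 1/((-3 - 1*2) + Q) = 1/((-3 - 2) + Q) = 1/(-5 + Q))
(-15 - 13)**2*I(d(-5)) = (-15 - 13)**2/(-5 + 6) = (-28)**2/1 = 784*1 = 784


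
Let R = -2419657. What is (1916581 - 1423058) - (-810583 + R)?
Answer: 3723763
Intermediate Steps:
(1916581 - 1423058) - (-810583 + R) = (1916581 - 1423058) - (-810583 - 2419657) = 493523 - 1*(-3230240) = 493523 + 3230240 = 3723763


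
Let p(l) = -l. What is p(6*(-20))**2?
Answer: 14400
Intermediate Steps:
p(6*(-20))**2 = (-6*(-20))**2 = (-1*(-120))**2 = 120**2 = 14400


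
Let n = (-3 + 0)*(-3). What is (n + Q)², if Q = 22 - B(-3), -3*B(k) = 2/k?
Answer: 76729/81 ≈ 947.27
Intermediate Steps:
B(k) = -2/(3*k)
Q = 196/9 (Q = 22 - (-2)/(3*(-3)) = 22 - (-2)*(-1)/(3*3) = 22 - 1*2/9 = 22 - 2/9 = 196/9 ≈ 21.778)
n = 9 (n = -3*(-3) = 9)
(n + Q)² = (9 + 196/9)² = (277/9)² = 76729/81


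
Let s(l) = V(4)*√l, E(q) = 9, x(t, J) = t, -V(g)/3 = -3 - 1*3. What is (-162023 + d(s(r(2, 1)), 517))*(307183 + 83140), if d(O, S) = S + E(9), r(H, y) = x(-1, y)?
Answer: -63035993531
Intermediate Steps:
V(g) = 18 (V(g) = -3*(-3 - 1*3) = -3*(-3 - 3) = -3*(-6) = 18)
r(H, y) = -1
s(l) = 18*√l
d(O, S) = 9 + S (d(O, S) = S + 9 = 9 + S)
(-162023 + d(s(r(2, 1)), 517))*(307183 + 83140) = (-162023 + (9 + 517))*(307183 + 83140) = (-162023 + 526)*390323 = -161497*390323 = -63035993531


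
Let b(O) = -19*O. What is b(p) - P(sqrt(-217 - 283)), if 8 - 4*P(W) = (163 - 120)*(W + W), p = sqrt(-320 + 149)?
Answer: -2 - 57*I*sqrt(19) + 215*I*sqrt(5) ≈ -2.0 + 232.3*I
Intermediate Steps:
p = 3*I*sqrt(19) (p = sqrt(-171) = 3*I*sqrt(19) ≈ 13.077*I)
P(W) = 2 - 43*W/2 (P(W) = 2 - (163 - 120)*(W + W)/4 = 2 - 43*2*W/4 = 2 - 43*W/2)
b(p) - P(sqrt(-217 - 283)) = -57*I*sqrt(19) - (2 - 43*sqrt(-217 - 283)/2) = -57*I*sqrt(19) - (2 - 215*I*sqrt(5)) = -57*I*sqrt(19) + (-2 + 215*I*sqrt(5)) = -2 - 57*I*sqrt(19) + 215*I*sqrt(5)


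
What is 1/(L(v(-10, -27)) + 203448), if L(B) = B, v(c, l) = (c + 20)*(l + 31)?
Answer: 1/203488 ≈ 4.9143e-6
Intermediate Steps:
v(c, l) = (20 + c)*(31 + l)
1/(L(v(-10, -27)) + 203448) = 1/((620 + 20*(-27) + 31*(-10) - 10*(-27)) + 203448) = 1/((620 - 540 - 310 + 270) + 203448) = 1/(40 + 203448) = 1/203488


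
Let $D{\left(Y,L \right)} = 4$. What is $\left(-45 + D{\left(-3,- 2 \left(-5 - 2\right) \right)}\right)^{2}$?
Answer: $1681$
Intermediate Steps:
$\left(-45 + D{\left(-3,- 2 \left(-5 - 2\right) \right)}\right)^{2} = \left(-45 + 4\right)^{2} = \left(-41\right)^{2} = 1681$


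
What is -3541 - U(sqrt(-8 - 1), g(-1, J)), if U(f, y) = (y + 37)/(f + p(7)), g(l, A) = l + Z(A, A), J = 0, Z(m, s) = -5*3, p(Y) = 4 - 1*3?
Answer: -35431/10 + 63*I/10 ≈ -3543.1 + 6.3*I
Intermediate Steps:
p(Y) = 1 (p(Y) = 4 - 3 = 1)
Z(m, s) = -15
g(l, A) = -15 + l (g(l, A) = l - 15 = -15 + l)
U(f, y) = (37 + y)/(1 + f) (U(f, y) = (y + 37)/(f + 1) = (37 + y)/(1 + f))
-3541 - U(sqrt(-8 - 1), g(-1, J)) = -3541 - (37 + (-15 - 1))/(1 + sqrt(-8 - 1)) = -3541 - (37 - 16)/(1 + sqrt(-9)) = -3541 - 21/(1 + 3*I) = -3541 - (1 - 3*I)/10*21 = -3541 - 21*(1 - 3*I)/10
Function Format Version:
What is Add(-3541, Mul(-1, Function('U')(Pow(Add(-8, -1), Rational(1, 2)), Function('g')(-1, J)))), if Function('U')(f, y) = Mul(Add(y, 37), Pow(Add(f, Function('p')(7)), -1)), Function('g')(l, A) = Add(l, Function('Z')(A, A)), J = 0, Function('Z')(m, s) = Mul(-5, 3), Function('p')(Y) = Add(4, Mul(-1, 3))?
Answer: Add(Rational(-35431, 10), Mul(Rational(63, 10), I)) ≈ Add(-3543.1, Mul(6.3000, I))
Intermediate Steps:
Function('p')(Y) = 1 (Function('p')(Y) = Add(4, -3) = 1)
Function('Z')(m, s) = -15
Function('g')(l, A) = Add(-15, l) (Function('g')(l, A) = Add(l, -15) = Add(-15, l))
Function('U')(f, y) = Mul(Pow(Add(1, f), -1), Add(37, y)) (Function('U')(f, y) = Mul(Add(y, 37), Pow(Add(f, 1), -1)) = Mul(Add(37, y), Pow(Add(1, f), -1)) = Mul(Pow(Add(1, f), -1), Add(37, y)))
Add(-3541, Mul(-1, Function('U')(Pow(Add(-8, -1), Rational(1, 2)), Function('g')(-1, J)))) = Add(-3541, Mul(-1, Mul(Pow(Add(1, Pow(Add(-8, -1), Rational(1, 2))), -1), Add(37, Add(-15, -1))))) = Add(-3541, Mul(-1, Mul(Pow(Add(1, Pow(-9, Rational(1, 2))), -1), Add(37, -16)))) = Add(-3541, Mul(-1, Mul(Pow(Add(1, Mul(3, I)), -1), 21))) = Add(-3541, Mul(-1, Mul(Mul(Rational(1, 10), Add(1, Mul(-3, I))), 21))) = Add(-3541, Mul(-1, Mul(Rational(21, 10), Add(1, Mul(-3, I))))) = Add(-3541, Mul(Rational(-21, 10), Add(1, Mul(-3, I))))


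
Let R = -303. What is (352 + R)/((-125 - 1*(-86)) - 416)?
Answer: -7/65 ≈ -0.10769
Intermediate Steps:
(352 + R)/((-125 - 1*(-86)) - 416) = (352 - 303)/((-125 - 1*(-86)) - 416) = 49/((-125 + 86) - 416) = 49/(-39 - 416) = 49/(-455) = 49*(-1/455) = -7/65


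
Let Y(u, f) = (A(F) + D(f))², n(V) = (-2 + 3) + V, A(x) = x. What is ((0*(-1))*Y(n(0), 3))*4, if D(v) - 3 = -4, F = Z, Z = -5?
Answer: 0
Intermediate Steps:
F = -5
D(v) = -1 (D(v) = 3 - 4 = -1)
n(V) = 1 + V
Y(u, f) = 36 (Y(u, f) = (-5 - 1)² = (-6)² = 36)
((0*(-1))*Y(n(0), 3))*4 = ((0*(-1))*36)*4 = (0*36)*4 = 0*4 = 0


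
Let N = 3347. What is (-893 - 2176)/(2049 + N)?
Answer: -3069/5396 ≈ -0.56875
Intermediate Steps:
(-893 - 2176)/(2049 + N) = (-893 - 2176)/(2049 + 3347) = -3069/5396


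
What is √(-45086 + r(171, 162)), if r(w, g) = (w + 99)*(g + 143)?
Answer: 4*√2329 ≈ 193.04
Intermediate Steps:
r(w, g) = (99 + w)*(143 + g)
√(-45086 + r(171, 162)) = √(-45086 + (14157 + 99*162 + 143*171 + 162*171)) = √(-45086 + (14157 + 16038 + 24453 + 27702)) = √(-45086 + 82350) = √37264 = 4*√2329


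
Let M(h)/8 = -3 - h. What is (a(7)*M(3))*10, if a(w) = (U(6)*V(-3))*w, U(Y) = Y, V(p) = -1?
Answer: 20160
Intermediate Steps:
M(h) = -24 - 8*h (M(h) = 8*(-3 - h) = -24 - 8*h)
a(w) = -6*w (a(w) = (6*(-1))*w = -6*w)
(a(7)*M(3))*10 = ((-6*7)*(-24 - 8*3))*10 = -42*(-24 - 24)*10 = -42*(-48)*10 = 2016*10 = 20160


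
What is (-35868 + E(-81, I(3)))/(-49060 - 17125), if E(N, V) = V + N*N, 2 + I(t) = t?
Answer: 29306/66185 ≈ 0.44279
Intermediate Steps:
I(t) = -2 + t
E(N, V) = V + N²
(-35868 + E(-81, I(3)))/(-49060 - 17125) = (-35868 + ((-2 + 3) + (-81)²))/(-49060 - 17125) = (-35868 + (1 + 6561))/(-66185) = (-35868 + 6562)*(-1/66185) = -29306*(-1/66185) = 29306/66185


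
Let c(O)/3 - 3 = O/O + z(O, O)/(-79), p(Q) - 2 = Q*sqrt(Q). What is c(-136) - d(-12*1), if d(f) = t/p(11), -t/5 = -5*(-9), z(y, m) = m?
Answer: 1763862/104833 + 2475*sqrt(11)/1327 ≈ 23.011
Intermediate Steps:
p(Q) = 2 + Q**(3/2) (p(Q) = 2 + Q*sqrt(Q) = 2 + Q**(3/2))
t = -225 (t = -(-25)*(-9) = -5*45 = -225)
d(f) = -225/(2 + 11*sqrt(11)) (d(f) = -225/(2 + 11**(3/2)) = -225/(2 + 11*sqrt(11)))
c(O) = 12 - 3*O/79 (c(O) = 9 + 3*(O/O + O/(-79)) = 9 + 3*(1 + O*(-1/79)) = 9 + 3*(1 - O/79) = 9 + (3 - 3*O/79) = 12 - 3*O/79)
c(-136) - d(-12*1) = (12 - 3/79*(-136)) - (450/1327 - 2475*sqrt(11)/1327) = (12 + 408/79) + (-450/1327 + 2475*sqrt(11)/1327) = 1356/79 + (-450/1327 + 2475*sqrt(11)/1327) = 1763862/104833 + 2475*sqrt(11)/1327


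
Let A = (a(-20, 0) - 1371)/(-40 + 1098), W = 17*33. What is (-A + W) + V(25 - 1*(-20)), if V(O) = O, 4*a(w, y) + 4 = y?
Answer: 321260/529 ≈ 607.30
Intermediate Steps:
a(w, y) = -1 + y/4
W = 561
A = -686/529 (A = ((-1 + (¼)*0) - 1371)/(-40 + 1098) = ((-1 + 0) - 1371)/1058 = (-1 - 1371)*(1/1058) = -1372*1/1058 = -686/529 ≈ -1.2968)
(-A + W) + V(25 - 1*(-20)) = (-1*(-686/529) + 561) + (25 - 1*(-20)) = (686/529 + 561) + (25 + 20) = 297455/529 + 45 = 321260/529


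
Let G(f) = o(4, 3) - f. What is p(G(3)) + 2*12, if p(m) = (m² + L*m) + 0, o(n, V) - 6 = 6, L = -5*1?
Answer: 60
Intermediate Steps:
L = -5
o(n, V) = 12 (o(n, V) = 6 + 6 = 12)
G(f) = 12 - f
p(m) = m² - 5*m (p(m) = (m² - 5*m) + 0 = m² - 5*m)
p(G(3)) + 2*12 = (12 - 1*3)*(-5 + (12 - 1*3)) + 2*12 = (12 - 3)*(-5 + (12 - 3)) + 24 = 9*(-5 + 9) + 24 = 9*4 + 24 = 36 + 24 = 60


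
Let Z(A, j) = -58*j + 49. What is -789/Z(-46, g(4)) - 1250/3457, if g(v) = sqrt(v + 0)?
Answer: 2643823/231619 ≈ 11.415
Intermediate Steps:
g(v) = sqrt(v)
Z(A, j) = 49 - 58*j
-789/Z(-46, g(4)) - 1250/3457 = -789/(49 - 58*sqrt(4)) - 1250/3457 = -789/(49 - 58*2) - 1250*1/3457 = -789/(49 - 116) - 1250/3457 = -789/(-67) - 1250/3457 = -789*(-1/67) - 1250/3457 = 789/67 - 1250/3457 = 2643823/231619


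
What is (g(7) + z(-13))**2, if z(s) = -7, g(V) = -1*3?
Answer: 100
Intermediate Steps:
g(V) = -3
(g(7) + z(-13))**2 = (-3 - 7)**2 = (-10)**2 = 100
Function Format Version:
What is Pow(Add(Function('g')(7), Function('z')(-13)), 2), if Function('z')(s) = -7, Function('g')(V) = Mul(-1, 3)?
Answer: 100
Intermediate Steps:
Function('g')(V) = -3
Pow(Add(Function('g')(7), Function('z')(-13)), 2) = Pow(Add(-3, -7), 2) = Pow(-10, 2) = 100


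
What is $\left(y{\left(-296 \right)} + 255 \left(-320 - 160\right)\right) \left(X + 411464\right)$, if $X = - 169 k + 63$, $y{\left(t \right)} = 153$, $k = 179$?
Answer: $-46609847172$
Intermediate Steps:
$X = -30188$ ($X = \left(-169\right) 179 + 63 = -30251 + 63 = -30188$)
$\left(y{\left(-296 \right)} + 255 \left(-320 - 160\right)\right) \left(X + 411464\right) = \left(153 + 255 \left(-320 - 160\right)\right) \left(-30188 + 411464\right) = \left(153 + 255 \left(-480\right)\right) 381276 = \left(153 - 122400\right) 381276 = \left(-122247\right) 381276 = -46609847172$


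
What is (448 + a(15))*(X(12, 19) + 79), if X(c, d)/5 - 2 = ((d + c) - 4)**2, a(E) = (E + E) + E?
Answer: 1840862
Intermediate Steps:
a(E) = 3*E (a(E) = 2*E + E = 3*E)
X(c, d) = 10 + 5*(-4 + c + d)**2 (X(c, d) = 10 + 5*((d + c) - 4)**2 = 10 + 5*((c + d) - 4)**2 = 10 + 5*(-4 + c + d)**2)
(448 + a(15))*(X(12, 19) + 79) = (448 + 3*15)*((10 + 5*(-4 + 12 + 19)**2) + 79) = (448 + 45)*((10 + 5*27**2) + 79) = 493*((10 + 5*729) + 79) = 493*((10 + 3645) + 79) = 493*(3655 + 79) = 493*3734 = 1840862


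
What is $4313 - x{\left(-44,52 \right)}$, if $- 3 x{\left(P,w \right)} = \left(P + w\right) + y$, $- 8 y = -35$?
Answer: $\frac{34537}{8} \approx 4317.1$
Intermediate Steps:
$y = \frac{35}{8}$ ($y = \left(- \frac{1}{8}\right) \left(-35\right) = \frac{35}{8} \approx 4.375$)
$x{\left(P,w \right)} = - \frac{35}{24} - \frac{P}{3} - \frac{w}{3}$ ($x{\left(P,w \right)} = - \frac{\left(P + w\right) + \frac{35}{8}}{3} = - \frac{\frac{35}{8} + P + w}{3} = - \frac{35}{24} - \frac{P}{3} - \frac{w}{3}$)
$4313 - x{\left(-44,52 \right)} = 4313 - \left(- \frac{35}{24} - - \frac{44}{3} - \frac{52}{3}\right) = 4313 - \left(- \frac{35}{24} + \frac{44}{3} - \frac{52}{3}\right) = 4313 - - \frac{33}{8} = 4313 + \frac{33}{8} = \frac{34537}{8}$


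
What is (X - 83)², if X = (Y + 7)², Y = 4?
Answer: 1444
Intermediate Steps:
X = 121 (X = (4 + 7)² = 11² = 121)
(X - 83)² = (121 - 83)² = 38² = 1444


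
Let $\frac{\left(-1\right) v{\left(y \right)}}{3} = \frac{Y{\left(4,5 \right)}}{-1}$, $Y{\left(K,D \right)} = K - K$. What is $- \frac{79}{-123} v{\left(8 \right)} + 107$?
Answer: $107$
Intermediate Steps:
$Y{\left(K,D \right)} = 0$
$v{\left(y \right)} = 0$ ($v{\left(y \right)} = - 3 \frac{0}{-1} = - 3 \cdot 0 \left(-1\right) = \left(-3\right) 0 = 0$)
$- \frac{79}{-123} v{\left(8 \right)} + 107 = - \frac{79}{-123} \cdot 0 + 107 = \left(-79\right) \left(- \frac{1}{123}\right) 0 + 107 = \frac{79}{123} \cdot 0 + 107 = 0 + 107 = 107$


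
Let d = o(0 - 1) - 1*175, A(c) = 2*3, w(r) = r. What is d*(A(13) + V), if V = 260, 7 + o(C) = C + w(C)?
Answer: -48944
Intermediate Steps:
o(C) = -7 + 2*C (o(C) = -7 + (C + C) = -7 + 2*C)
A(c) = 6
d = -184 (d = (-7 + 2*(0 - 1)) - 1*175 = (-7 + 2*(-1)) - 175 = (-7 - 2) - 175 = -9 - 175 = -184)
d*(A(13) + V) = -184*(6 + 260) = -184*266 = -48944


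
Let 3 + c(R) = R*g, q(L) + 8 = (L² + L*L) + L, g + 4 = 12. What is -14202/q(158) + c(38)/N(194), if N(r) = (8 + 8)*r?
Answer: -14504765/77721056 ≈ -0.18663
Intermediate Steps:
g = 8 (g = -4 + 12 = 8)
N(r) = 16*r
q(L) = -8 + L + 2*L² (q(L) = -8 + ((L² + L*L) + L) = -8 + ((L² + L²) + L) = -8 + (2*L² + L) = -8 + (L + 2*L²) = -8 + L + 2*L²)
c(R) = -3 + 8*R (c(R) = -3 + R*8 = -3 + 8*R)
-14202/q(158) + c(38)/N(194) = -14202/(-8 + 158 + 2*158²) + (-3 + 8*38)/((16*194)) = -14202/(-8 + 158 + 2*24964) + (-3 + 304)/3104 = -14202/(-8 + 158 + 49928) + 301*(1/3104) = -14202/50078 + 301/3104 = -14202*1/50078 + 301/3104 = -7101/25039 + 301/3104 = -14504765/77721056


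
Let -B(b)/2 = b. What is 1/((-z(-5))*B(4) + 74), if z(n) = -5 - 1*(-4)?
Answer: 1/66 ≈ 0.015152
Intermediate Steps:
z(n) = -1 (z(n) = -5 + 4 = -1)
B(b) = -2*b
1/((-z(-5))*B(4) + 74) = 1/((-1*(-1))*(-2*4) + 74) = 1/(1*(-8) + 74) = 1/(-8 + 74) = 1/66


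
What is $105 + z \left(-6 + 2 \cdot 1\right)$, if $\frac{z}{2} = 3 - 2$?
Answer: $97$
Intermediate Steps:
$z = 2$ ($z = 2 \left(3 - 2\right) = 2 \cdot 1 = 2$)
$105 + z \left(-6 + 2 \cdot 1\right) = 105 + 2 \left(-6 + 2 \cdot 1\right) = 105 + 2 \left(-6 + 2\right) = 105 + 2 \left(-4\right) = 105 - 8 = 97$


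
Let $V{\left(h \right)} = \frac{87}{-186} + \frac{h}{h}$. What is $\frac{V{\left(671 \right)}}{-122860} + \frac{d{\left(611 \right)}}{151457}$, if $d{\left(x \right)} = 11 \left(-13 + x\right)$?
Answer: $\frac{50101732879}{1153696435240} \approx 0.043427$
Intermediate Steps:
$V{\left(h \right)} = \frac{33}{62}$ ($V{\left(h \right)} = 87 \left(- \frac{1}{186}\right) + 1 = - \frac{29}{62} + 1 = \frac{33}{62}$)
$d{\left(x \right)} = -143 + 11 x$
$\frac{V{\left(671 \right)}}{-122860} + \frac{d{\left(611 \right)}}{151457} = \frac{33}{62 \left(-122860\right)} + \frac{-143 + 11 \cdot 611}{151457} = \frac{33}{62} \left(- \frac{1}{122860}\right) + \left(-143 + 6721\right) \frac{1}{151457} = - \frac{33}{7617320} + 6578 \cdot \frac{1}{151457} = - \frac{33}{7617320} + \frac{6578}{151457} = \frac{50101732879}{1153696435240}$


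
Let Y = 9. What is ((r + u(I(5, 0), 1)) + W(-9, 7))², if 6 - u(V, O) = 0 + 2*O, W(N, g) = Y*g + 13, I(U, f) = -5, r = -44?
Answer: 1296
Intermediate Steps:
W(N, g) = 13 + 9*g (W(N, g) = 9*g + 13 = 13 + 9*g)
u(V, O) = 6 - 2*O (u(V, O) = 6 - (0 + 2*O) = 6 - 2*O)
((r + u(I(5, 0), 1)) + W(-9, 7))² = ((-44 + (6 - 2*1)) + (13 + 9*7))² = ((-44 + (6 - 2)) + (13 + 63))² = ((-44 + 4) + 76)² = (-40 + 76)² = 36² = 1296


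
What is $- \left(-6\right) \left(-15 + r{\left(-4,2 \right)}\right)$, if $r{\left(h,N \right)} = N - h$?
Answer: $-54$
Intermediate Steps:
$- \left(-6\right) \left(-15 + r{\left(-4,2 \right)}\right) = - \left(-6\right) \left(-15 + \left(2 - -4\right)\right) = - \left(-6\right) \left(-15 + \left(2 + 4\right)\right) = - \left(-6\right) \left(-15 + 6\right) = - \left(-6\right) \left(-9\right) = \left(-1\right) 54 = -54$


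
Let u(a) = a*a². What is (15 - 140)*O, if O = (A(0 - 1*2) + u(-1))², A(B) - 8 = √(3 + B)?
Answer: -8000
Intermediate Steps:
A(B) = 8 + √(3 + B)
u(a) = a³
O = 64 (O = ((8 + √(3 + (0 - 1*2))) + (-1)³)² = ((8 + √(3 + (0 - 2))) - 1)² = ((8 + √(3 - 2)) - 1)² = ((8 + √1) - 1)² = ((8 + 1) - 1)² = (9 - 1)² = 8² = 64)
(15 - 140)*O = (15 - 140)*64 = -125*64 = -8000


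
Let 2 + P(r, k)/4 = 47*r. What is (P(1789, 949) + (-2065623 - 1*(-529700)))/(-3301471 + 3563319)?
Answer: -1199599/261848 ≈ -4.5813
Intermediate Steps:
P(r, k) = -8 + 188*r (P(r, k) = -8 + 4*(47*r) = -8 + 188*r)
(P(1789, 949) + (-2065623 - 1*(-529700)))/(-3301471 + 3563319) = ((-8 + 188*1789) + (-2065623 - 1*(-529700)))/(-3301471 + 3563319) = ((-8 + 336332) + (-2065623 + 529700))/261848 = (336324 - 1535923)*(1/261848) = -1199599*1/261848 = -1199599/261848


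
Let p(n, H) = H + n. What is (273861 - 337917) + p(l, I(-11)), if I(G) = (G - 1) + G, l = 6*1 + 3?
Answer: -64070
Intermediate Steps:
l = 9 (l = 6 + 3 = 9)
I(G) = -1 + 2*G (I(G) = (-1 + G) + G = -1 + 2*G)
(273861 - 337917) + p(l, I(-11)) = (273861 - 337917) + ((-1 + 2*(-11)) + 9) = -64056 + ((-1 - 22) + 9) = -64056 + (-23 + 9) = -64056 - 14 = -64070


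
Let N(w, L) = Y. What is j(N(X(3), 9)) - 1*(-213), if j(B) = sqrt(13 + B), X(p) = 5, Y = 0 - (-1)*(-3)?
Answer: 213 + sqrt(10) ≈ 216.16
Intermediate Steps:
Y = -3 (Y = 0 - 1*3 = 0 - 3 = -3)
N(w, L) = -3
j(N(X(3), 9)) - 1*(-213) = sqrt(13 - 3) - 1*(-213) = sqrt(10) + 213 = 213 + sqrt(10)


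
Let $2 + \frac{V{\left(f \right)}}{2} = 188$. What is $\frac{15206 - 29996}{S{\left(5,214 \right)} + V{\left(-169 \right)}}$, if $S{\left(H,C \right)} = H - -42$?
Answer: $- \frac{14790}{419} \approx -35.298$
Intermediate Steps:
$V{\left(f \right)} = 372$ ($V{\left(f \right)} = -4 + 2 \cdot 188 = -4 + 376 = 372$)
$S{\left(H,C \right)} = 42 + H$ ($S{\left(H,C \right)} = H + 42 = 42 + H$)
$\frac{15206 - 29996}{S{\left(5,214 \right)} + V{\left(-169 \right)}} = \frac{15206 - 29996}{\left(42 + 5\right) + 372} = - \frac{14790}{47 + 372} = - \frac{14790}{419}$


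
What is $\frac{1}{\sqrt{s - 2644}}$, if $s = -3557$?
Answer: $- \frac{i \sqrt{689}}{2067} \approx - 0.012699 i$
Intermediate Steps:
$\frac{1}{\sqrt{s - 2644}} = \frac{1}{\sqrt{-3557 - 2644}} = \frac{1}{\sqrt{-6201}} = \frac{1}{3 i \sqrt{689}} = - \frac{i \sqrt{689}}{2067}$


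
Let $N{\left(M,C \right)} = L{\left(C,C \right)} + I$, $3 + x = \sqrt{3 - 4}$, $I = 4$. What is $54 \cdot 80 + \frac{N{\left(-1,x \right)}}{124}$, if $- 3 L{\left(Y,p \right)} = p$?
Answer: $\frac{535685}{124} - \frac{i}{372} \approx 4320.0 - 0.0026882 i$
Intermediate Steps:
$x = -3 + i$ ($x = -3 + \sqrt{3 - 4} = -3 + \sqrt{-1} = -3 + i \approx -3.0 + 1.0 i$)
$L{\left(Y,p \right)} = - \frac{p}{3}$
$N{\left(M,C \right)} = 4 - \frac{C}{3}$ ($N{\left(M,C \right)} = - \frac{C}{3} + 4 = 4 - \frac{C}{3}$)
$54 \cdot 80 + \frac{N{\left(-1,x \right)}}{124} = 54 \cdot 80 + \frac{4 - \frac{-3 + i}{3}}{124} = 4320 + \left(4 + \left(1 - \frac{i}{3}\right)\right) \frac{1}{124} = 4320 + \left(5 - \frac{i}{3}\right) \frac{1}{124} = 4320 + \left(\frac{5}{124} - \frac{i}{372}\right) = \frac{535685}{124} - \frac{i}{372}$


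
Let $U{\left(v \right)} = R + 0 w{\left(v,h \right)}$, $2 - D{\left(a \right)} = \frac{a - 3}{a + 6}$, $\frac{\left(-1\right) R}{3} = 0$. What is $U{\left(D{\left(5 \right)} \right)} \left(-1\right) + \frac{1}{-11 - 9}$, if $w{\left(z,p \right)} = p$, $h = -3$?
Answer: $- \frac{1}{20} \approx -0.05$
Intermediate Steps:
$R = 0$ ($R = \left(-3\right) 0 = 0$)
$D{\left(a \right)} = 2 - \frac{-3 + a}{6 + a}$ ($D{\left(a \right)} = 2 - \frac{a - 3}{a + 6} = 2 - \frac{-3 + a}{6 + a}$)
$U{\left(v \right)} = 0$ ($U{\left(v \right)} = 0 + 0 \left(-3\right) = 0 + 0 = 0$)
$U{\left(D{\left(5 \right)} \right)} \left(-1\right) + \frac{1}{-11 - 9} = 0 \left(-1\right) + \frac{1}{-11 - 9} = 0 + \frac{1}{-20} = 0 - \frac{1}{20} = - \frac{1}{20}$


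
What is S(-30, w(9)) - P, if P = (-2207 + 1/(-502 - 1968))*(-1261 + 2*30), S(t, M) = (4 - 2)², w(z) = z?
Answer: -6546990611/2470 ≈ -2.6506e+6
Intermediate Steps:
S(t, M) = 4 (S(t, M) = 2² = 4)
P = 6547000491/2470 (P = (-2207 + 1/(-2470))*(-1261 + 60) = (-2207 - 1/2470)*(-1201) = -5451291/2470*(-1201) = 6547000491/2470 ≈ 2.6506e+6)
S(-30, w(9)) - P = 4 - 1*6547000491/2470 = 4 - 6547000491/2470 = -6546990611/2470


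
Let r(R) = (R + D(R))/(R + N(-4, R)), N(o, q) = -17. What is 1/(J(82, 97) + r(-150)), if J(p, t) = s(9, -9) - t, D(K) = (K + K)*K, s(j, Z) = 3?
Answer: -167/60548 ≈ -0.0027581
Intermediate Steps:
D(K) = 2*K² (D(K) = (2*K)*K = 2*K²)
J(p, t) = 3 - t
r(R) = (R + 2*R²)/(-17 + R) (r(R) = (R + 2*R²)/(R - 17) = (R + 2*R²)/(-17 + R))
1/(J(82, 97) + r(-150)) = 1/((3 - 1*97) - 150*(1 + 2*(-150))/(-17 - 150)) = 1/((3 - 97) - 150*(1 - 300)/(-167)) = 1/(-94 - 150*(-1/167)*(-299)) = 1/(-94 - 44850/167) = 1/(-60548/167) = -167/60548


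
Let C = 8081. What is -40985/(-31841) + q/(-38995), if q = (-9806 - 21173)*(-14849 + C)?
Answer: -6674372820277/1241639795 ≈ -5375.5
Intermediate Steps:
q = 209665872 (q = (-9806 - 21173)*(-14849 + 8081) = -30979*(-6768) = 209665872)
-40985/(-31841) + q/(-38995) = -40985/(-31841) + 209665872/(-38995) = -40985*(-1/31841) + 209665872*(-1/38995) = 40985/31841 - 209665872/38995 = -6674372820277/1241639795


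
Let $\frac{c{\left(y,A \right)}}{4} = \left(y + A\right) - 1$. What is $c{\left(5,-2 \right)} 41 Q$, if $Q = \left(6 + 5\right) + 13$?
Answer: $7872$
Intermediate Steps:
$c{\left(y,A \right)} = -4 + 4 A + 4 y$ ($c{\left(y,A \right)} = 4 \left(\left(y + A\right) - 1\right) = 4 \left(\left(A + y\right) - 1\right) = 4 \left(-1 + A + y\right) = -4 + 4 A + 4 y$)
$Q = 24$ ($Q = 11 + 13 = 24$)
$c{\left(5,-2 \right)} 41 Q = \left(-4 + 4 \left(-2\right) + 4 \cdot 5\right) 41 \cdot 24 = \left(-4 - 8 + 20\right) 41 \cdot 24 = 8 \cdot 41 \cdot 24 = 328 \cdot 24 = 7872$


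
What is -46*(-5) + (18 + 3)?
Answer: 251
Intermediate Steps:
-46*(-5) + (18 + 3) = 230 + 21 = 251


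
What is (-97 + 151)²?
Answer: 2916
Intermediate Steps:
(-97 + 151)² = 54² = 2916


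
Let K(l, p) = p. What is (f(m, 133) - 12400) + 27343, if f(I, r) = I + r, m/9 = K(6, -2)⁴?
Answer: 15220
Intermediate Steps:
m = 144 (m = 9*(-2)⁴ = 9*16 = 144)
(f(m, 133) - 12400) + 27343 = ((144 + 133) - 12400) + 27343 = (277 - 12400) + 27343 = -12123 + 27343 = 15220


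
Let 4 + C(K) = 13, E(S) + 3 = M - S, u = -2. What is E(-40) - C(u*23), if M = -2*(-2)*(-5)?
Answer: 8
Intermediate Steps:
M = -20 (M = 4*(-5) = -20)
E(S) = -23 - S (E(S) = -3 + (-20 - S) = -23 - S)
C(K) = 9 (C(K) = -4 + 13 = 9)
E(-40) - C(u*23) = (-23 - 1*(-40)) - 1*9 = (-23 + 40) - 9 = 17 - 9 = 8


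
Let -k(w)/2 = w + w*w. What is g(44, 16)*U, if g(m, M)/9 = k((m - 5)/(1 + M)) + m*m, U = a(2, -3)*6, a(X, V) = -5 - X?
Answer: -209841408/289 ≈ -7.2610e+5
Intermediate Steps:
k(w) = -2*w - 2*w² (k(w) = -2*(w + w*w) = -2*(w + w²) = -2*w - 2*w²)
U = -42 (U = (-5 - 1*2)*6 = (-5 - 2)*6 = -7*6 = -42)
g(m, M) = 9*m² - 18*(1 + (-5 + m)/(1 + M))*(-5 + m)/(1 + M) (g(m, M) = 9*(-2*(m - 5)/(1 + M)*(1 + (m - 5)/(1 + M)) + m*m) = 9*(-2*(-5 + m)/(1 + M)*(1 + (-5 + m)/(1 + M)) + m²) = 9*(-2*(1 + (-5 + m)/(1 + M))*(-5 + m)/(1 + M) + m²) = 9*(m² - 2*(1 + (-5 + m)/(1 + M))*(-5 + m)/(1 + M)) = 9*m² - 18*(1 + (-5 + m)/(1 + M))*(-5 + m)/(1 + M))
g(44, 16)*U = (9*(44²*(1 + 16)² - 2*(-5 + 44)*(-4 + 16 + 44))/(1 + 16)²)*(-42) = (9*(1936*17² - 2*39*56)/17²)*(-42) = (9*(1/289)*(1936*289 - 4368))*(-42) = (9*(1/289)*(559504 - 4368))*(-42) = (9*(1/289)*555136)*(-42) = (4996224/289)*(-42) = -209841408/289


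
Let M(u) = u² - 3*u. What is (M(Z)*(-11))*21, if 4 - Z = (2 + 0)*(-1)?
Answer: -4158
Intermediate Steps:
Z = 6 (Z = 4 - (2 + 0)*(-1) = 4 - 2*(-1) = 4 - 1*(-2) = 4 + 2 = 6)
(M(Z)*(-11))*21 = ((6*(-3 + 6))*(-11))*21 = ((6*3)*(-11))*21 = (18*(-11))*21 = -198*21 = -4158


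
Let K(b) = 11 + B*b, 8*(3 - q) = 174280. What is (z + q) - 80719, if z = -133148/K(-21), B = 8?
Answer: -15959509/157 ≈ -1.0165e+5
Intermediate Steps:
q = -21782 (q = 3 - 1/8*174280 = 3 - 21785 = -21782)
K(b) = 11 + 8*b
z = 133148/157 (z = -133148/(11 + 8*(-21)) = -133148/(11 - 168) = -133148/(-157) = -133148*(-1/157) = 133148/157 ≈ 848.08)
(z + q) - 80719 = (133148/157 - 21782) - 80719 = -3286626/157 - 80719 = -15959509/157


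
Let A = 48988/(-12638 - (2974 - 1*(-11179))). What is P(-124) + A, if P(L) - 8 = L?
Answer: -3156744/26791 ≈ -117.83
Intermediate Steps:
P(L) = 8 + L
A = -48988/26791 (A = 48988/(-12638 - (2974 + 11179)) = 48988/(-12638 - 1*14153) = 48988/(-12638 - 14153) = 48988/(-26791) = 48988*(-1/26791) = -48988/26791 ≈ -1.8285)
P(-124) + A = (8 - 124) - 48988/26791 = -116 - 48988/26791 = -3156744/26791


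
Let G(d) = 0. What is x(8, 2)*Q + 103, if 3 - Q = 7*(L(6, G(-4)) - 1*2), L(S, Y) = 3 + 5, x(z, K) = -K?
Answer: 181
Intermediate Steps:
L(S, Y) = 8
Q = -39 (Q = 3 - 7*(8 - 1*2) = 3 - 7*(8 - 2) = 3 - 7*6 = 3 - 1*42 = 3 - 42 = -39)
x(8, 2)*Q + 103 = -1*2*(-39) + 103 = -2*(-39) + 103 = 78 + 103 = 181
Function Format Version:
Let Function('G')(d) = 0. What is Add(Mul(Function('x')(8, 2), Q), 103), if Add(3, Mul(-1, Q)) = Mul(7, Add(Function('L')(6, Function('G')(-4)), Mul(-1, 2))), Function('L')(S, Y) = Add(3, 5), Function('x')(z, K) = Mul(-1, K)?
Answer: 181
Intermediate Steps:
Function('L')(S, Y) = 8
Q = -39 (Q = Add(3, Mul(-1, Mul(7, Add(8, Mul(-1, 2))))) = Add(3, Mul(-1, Mul(7, Add(8, -2)))) = Add(3, Mul(-1, Mul(7, 6))) = Add(3, Mul(-1, 42)) = Add(3, -42) = -39)
Add(Mul(Function('x')(8, 2), Q), 103) = Add(Mul(Mul(-1, 2), -39), 103) = Add(Mul(-2, -39), 103) = Add(78, 103) = 181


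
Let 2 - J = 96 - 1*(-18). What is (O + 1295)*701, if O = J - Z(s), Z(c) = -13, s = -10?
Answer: 838396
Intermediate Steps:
J = -112 (J = 2 - (96 - 1*(-18)) = 2 - (96 + 18) = 2 - 1*114 = 2 - 114 = -112)
O = -99 (O = -112 - 1*(-13) = -112 + 13 = -99)
(O + 1295)*701 = (-99 + 1295)*701 = 1196*701 = 838396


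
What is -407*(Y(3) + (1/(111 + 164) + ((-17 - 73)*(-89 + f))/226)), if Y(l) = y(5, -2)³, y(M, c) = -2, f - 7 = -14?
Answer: -34761981/2825 ≈ -12305.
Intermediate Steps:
f = -7 (f = 7 - 14 = -7)
Y(l) = -8 (Y(l) = (-2)³ = -8)
-407*(Y(3) + (1/(111 + 164) + ((-17 - 73)*(-89 + f))/226)) = -407*(-8 + (1/(111 + 164) + ((-17 - 73)*(-89 - 7))/226)) = -407*(-8 + (1/275 - 90*(-96)*(1/226))) = -407*(-8 + (1/275 + 8640*(1/226))) = -407*(-8 + (1/275 + 4320/113)) = -407*(-8 + 1188113/31075) = -407*939513/31075 = -34761981/2825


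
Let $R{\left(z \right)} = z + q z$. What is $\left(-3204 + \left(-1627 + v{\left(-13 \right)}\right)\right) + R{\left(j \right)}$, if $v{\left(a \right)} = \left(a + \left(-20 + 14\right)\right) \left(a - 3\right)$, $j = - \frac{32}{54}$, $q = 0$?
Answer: $- \frac{122245}{27} \approx -4527.6$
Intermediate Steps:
$j = - \frac{16}{27}$ ($j = \left(-32\right) \frac{1}{54} = - \frac{16}{27} \approx -0.59259$)
$v{\left(a \right)} = \left(-6 + a\right) \left(-3 + a\right)$ ($v{\left(a \right)} = \left(a - 6\right) \left(-3 + a\right) = \left(-6 + a\right) \left(-3 + a\right)$)
$R{\left(z \right)} = z$ ($R{\left(z \right)} = z + 0 z = z + 0 = z$)
$\left(-3204 + \left(-1627 + v{\left(-13 \right)}\right)\right) + R{\left(j \right)} = \left(-3204 + \left(-1627 + \left(18 + \left(-13\right)^{2} - -117\right)\right)\right) - \frac{16}{27} = \left(-3204 + \left(-1627 + \left(18 + 169 + 117\right)\right)\right) - \frac{16}{27} = \left(-3204 + \left(-1627 + 304\right)\right) - \frac{16}{27} = \left(-3204 - 1323\right) - \frac{16}{27} = -4527 - \frac{16}{27} = - \frac{122245}{27}$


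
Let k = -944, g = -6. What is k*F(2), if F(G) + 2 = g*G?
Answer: 13216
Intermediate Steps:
F(G) = -2 - 6*G
k*F(2) = -944*(-2 - 6*2) = -944*(-2 - 12) = -944*(-14) = 13216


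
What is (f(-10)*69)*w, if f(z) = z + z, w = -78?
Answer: 107640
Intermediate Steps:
f(z) = 2*z
(f(-10)*69)*w = ((2*(-10))*69)*(-78) = -20*69*(-78) = -1380*(-78) = 107640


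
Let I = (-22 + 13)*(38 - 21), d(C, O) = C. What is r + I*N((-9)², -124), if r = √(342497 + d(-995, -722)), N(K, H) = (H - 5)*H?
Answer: -2447388 + √341502 ≈ -2.4468e+6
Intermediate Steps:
N(K, H) = H*(-5 + H) (N(K, H) = (-5 + H)*H = H*(-5 + H))
I = -153 (I = -9*17 = -153)
r = √341502 (r = √(342497 - 995) = √341502 ≈ 584.38)
r + I*N((-9)², -124) = √341502 - (-18972)*(-5 - 124) = √341502 - (-18972)*(-129) = √341502 - 153*15996 = √341502 - 2447388 = -2447388 + √341502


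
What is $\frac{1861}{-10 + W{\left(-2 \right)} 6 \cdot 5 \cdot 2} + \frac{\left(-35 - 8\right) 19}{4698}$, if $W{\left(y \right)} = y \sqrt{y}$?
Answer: $\frac{- 24510 \sqrt{2} + 2187787 i}{11745 \left(- i + 12 \sqrt{2}\right)} \approx -0.81785 + 10.928 i$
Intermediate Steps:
$W{\left(y \right)} = y^{\frac{3}{2}}$
$\frac{1861}{-10 + W{\left(-2 \right)} 6 \cdot 5 \cdot 2} + \frac{\left(-35 - 8\right) 19}{4698} = \frac{1861}{-10 + \left(-2\right)^{\frac{3}{2}} \cdot 6 \cdot 5 \cdot 2} + \frac{\left(-35 - 8\right) 19}{4698} = \frac{1861}{-10 + - 2 i \sqrt{2} \cdot 30 \cdot 2} + \left(-43\right) 19 \cdot \frac{1}{4698} = \frac{1861}{-10 + - 2 i \sqrt{2} \cdot 60} - \frac{817}{4698} = \frac{1861}{-10 - 120 i \sqrt{2}} - \frac{817}{4698} = - \frac{817}{4698} + \frac{1861}{-10 - 120 i \sqrt{2}}$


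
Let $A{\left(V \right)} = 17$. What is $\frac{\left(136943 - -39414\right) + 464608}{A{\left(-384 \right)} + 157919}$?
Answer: $\frac{640965}{157936} \approx 4.0584$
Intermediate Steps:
$\frac{\left(136943 - -39414\right) + 464608}{A{\left(-384 \right)} + 157919} = \frac{\left(136943 - -39414\right) + 464608}{17 + 157919} = \frac{\left(136943 + 39414\right) + 464608}{157936} = \left(176357 + 464608\right) \frac{1}{157936} = 640965 \cdot \frac{1}{157936} = \frac{640965}{157936}$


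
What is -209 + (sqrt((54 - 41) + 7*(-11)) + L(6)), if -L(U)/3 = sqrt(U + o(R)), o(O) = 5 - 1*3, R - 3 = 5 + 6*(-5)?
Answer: -209 - 6*sqrt(2) + 8*I ≈ -217.49 + 8.0*I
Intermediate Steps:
R = -22 (R = 3 + (5 + 6*(-5)) = 3 + (5 - 30) = 3 - 25 = -22)
o(O) = 2 (o(O) = 5 - 3 = 2)
L(U) = -3*sqrt(2 + U) (L(U) = -3*sqrt(U + 2) = -3*sqrt(2 + U))
-209 + (sqrt((54 - 41) + 7*(-11)) + L(6)) = -209 + (sqrt((54 - 41) + 7*(-11)) - 3*sqrt(2 + 6)) = -209 + (sqrt(13 - 77) - 6*sqrt(2)) = -209 + (sqrt(-64) - 6*sqrt(2)) = -209 + (8*I - 6*sqrt(2)) = -209 + (-6*sqrt(2) + 8*I) = -209 - 6*sqrt(2) + 8*I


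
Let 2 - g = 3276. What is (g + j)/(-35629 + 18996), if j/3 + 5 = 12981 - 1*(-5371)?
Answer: -51767/16633 ≈ -3.1123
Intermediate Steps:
g = -3274 (g = 2 - 1*3276 = 2 - 3276 = -3274)
j = 55041 (j = -15 + 3*(12981 - 1*(-5371)) = -15 + 3*(12981 + 5371) = -15 + 3*18352 = -15 + 55056 = 55041)
(g + j)/(-35629 + 18996) = (-3274 + 55041)/(-35629 + 18996) = 51767/(-16633) = 51767*(-1/16633) = -51767/16633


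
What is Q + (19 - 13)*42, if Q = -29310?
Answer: -29058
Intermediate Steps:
Q + (19 - 13)*42 = -29310 + (19 - 13)*42 = -29310 + 6*42 = -29310 + 252 = -29058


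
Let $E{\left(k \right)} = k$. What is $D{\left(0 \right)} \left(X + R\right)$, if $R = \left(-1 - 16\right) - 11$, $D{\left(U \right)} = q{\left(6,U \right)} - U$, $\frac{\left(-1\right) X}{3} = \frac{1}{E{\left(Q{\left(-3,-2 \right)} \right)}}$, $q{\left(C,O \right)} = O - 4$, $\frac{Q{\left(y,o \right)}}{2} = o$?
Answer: $109$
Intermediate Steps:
$Q{\left(y,o \right)} = 2 o$
$q{\left(C,O \right)} = -4 + O$
$X = \frac{3}{4}$ ($X = - \frac{3}{2 \left(-2\right)} = - \frac{3}{-4} = \left(-3\right) \left(- \frac{1}{4}\right) = \frac{3}{4} \approx 0.75$)
$D{\left(U \right)} = -4$ ($D{\left(U \right)} = \left(-4 + U\right) - U = -4$)
$R = -28$ ($R = -17 - 11 = -28$)
$D{\left(0 \right)} \left(X + R\right) = - 4 \left(\frac{3}{4} - 28\right) = \left(-4\right) \left(- \frac{109}{4}\right) = 109$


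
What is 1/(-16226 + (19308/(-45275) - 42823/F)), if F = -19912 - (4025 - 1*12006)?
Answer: -540176025/8763187734073 ≈ -6.1641e-5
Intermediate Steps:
F = -11931 (F = -19912 - (4025 - 12006) = -19912 - 1*(-7981) = -19912 + 7981 = -11931)
1/(-16226 + (19308/(-45275) - 42823/F)) = 1/(-16226 + (19308/(-45275) - 42823/(-11931))) = 1/(-16226 + (19308*(-1/45275) - 42823*(-1/11931))) = 1/(-16226 + (-19308/45275 + 42823/11931)) = 1/(-16226 + 1708447577/540176025) = 1/(-8763187734073/540176025) = -540176025/8763187734073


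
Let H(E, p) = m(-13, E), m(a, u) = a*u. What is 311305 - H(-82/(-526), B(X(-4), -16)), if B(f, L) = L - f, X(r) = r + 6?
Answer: 81873748/263 ≈ 3.1131e+5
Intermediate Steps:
X(r) = 6 + r
H(E, p) = -13*E
311305 - H(-82/(-526), B(X(-4), -16)) = 311305 - (-13)*(-82/(-526)) = 311305 - (-13)*(-82*(-1/526)) = 311305 - (-13)*41/263 = 311305 - 1*(-533/263) = 311305 + 533/263 = 81873748/263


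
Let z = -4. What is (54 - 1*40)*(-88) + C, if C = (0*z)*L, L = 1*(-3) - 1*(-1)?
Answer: -1232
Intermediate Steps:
L = -2 (L = -3 + 1 = -2)
C = 0 (C = (0*(-4))*(-2) = 0*(-2) = 0)
(54 - 1*40)*(-88) + C = (54 - 1*40)*(-88) + 0 = (54 - 40)*(-88) + 0 = 14*(-88) + 0 = -1232 + 0 = -1232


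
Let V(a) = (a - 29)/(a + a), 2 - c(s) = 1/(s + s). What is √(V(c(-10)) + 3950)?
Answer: 3*√2946178/82 ≈ 62.797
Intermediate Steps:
c(s) = 2 - 1/(2*s) (c(s) = 2 - 1/(s + s) = 2 - 1/(2*s))
V(a) = (-29 + a)/(2*a) (V(a) = (-29 + a)/((2*a)) = (-29 + a)*(1/(2*a)) = (-29 + a)/(2*a))
√(V(c(-10)) + 3950) = √((-29 + (2 - ½/(-10)))/(2*(2 - ½/(-10))) + 3950) = √((-29 + (2 - ½*(-⅒)))/(2*(2 - ½*(-⅒))) + 3950) = √((-29 + (2 + 1/20))/(2*(2 + 1/20)) + 3950) = √((-29 + 41/20)/(2*(41/20)) + 3950) = √((½)*(20/41)*(-539/20) + 3950) = √(-539/82 + 3950) = √(323361/82) = 3*√2946178/82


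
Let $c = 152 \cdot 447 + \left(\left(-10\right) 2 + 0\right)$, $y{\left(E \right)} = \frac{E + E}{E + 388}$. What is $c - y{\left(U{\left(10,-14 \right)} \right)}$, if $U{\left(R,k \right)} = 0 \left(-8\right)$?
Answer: $67924$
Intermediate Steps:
$U{\left(R,k \right)} = 0$
$y{\left(E \right)} = \frac{2 E}{388 + E}$
$c = 67924$ ($c = 67944 + \left(-20 + 0\right) = 67944 - 20 = 67924$)
$c - y{\left(U{\left(10,-14 \right)} \right)} = 67924 - 2 \cdot 0 \frac{1}{388 + 0} = 67924 - 2 \cdot 0 \cdot \frac{1}{388} = 67924 - 0 = 67924 + 0 = 67924$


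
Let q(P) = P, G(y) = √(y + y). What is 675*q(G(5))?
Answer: 675*√10 ≈ 2134.5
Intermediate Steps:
G(y) = √2*√y (G(y) = √(2*y) = √2*√y)
675*q(G(5)) = 675*(√2*√5) = 675*√10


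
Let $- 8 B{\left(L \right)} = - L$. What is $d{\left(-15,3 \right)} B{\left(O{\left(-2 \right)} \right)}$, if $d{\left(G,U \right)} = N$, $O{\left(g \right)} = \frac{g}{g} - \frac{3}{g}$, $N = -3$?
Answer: $- \frac{15}{16} \approx -0.9375$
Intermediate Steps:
$O{\left(g \right)} = 1 - \frac{3}{g}$
$d{\left(G,U \right)} = -3$
$B{\left(L \right)} = \frac{L}{8}$ ($B{\left(L \right)} = - \frac{\left(-1\right) L}{8} = \frac{L}{8}$)
$d{\left(-15,3 \right)} B{\left(O{\left(-2 \right)} \right)} = - 3 \frac{\frac{1}{-2} \left(-3 - 2\right)}{8} = - 3 \frac{\left(- \frac{1}{2}\right) \left(-5\right)}{8} = - 3 \cdot \frac{1}{8} \cdot \frac{5}{2} = \left(-3\right) \frac{5}{16} = - \frac{15}{16}$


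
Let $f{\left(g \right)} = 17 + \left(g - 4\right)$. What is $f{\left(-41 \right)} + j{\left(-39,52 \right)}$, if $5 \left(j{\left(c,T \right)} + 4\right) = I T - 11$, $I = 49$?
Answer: $\frac{2377}{5} \approx 475.4$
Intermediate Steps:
$j{\left(c,T \right)} = - \frac{31}{5} + \frac{49 T}{5}$ ($j{\left(c,T \right)} = -4 + \frac{49 T - 11}{5} = -4 + \frac{-11 + 49 T}{5} = -4 + \left(- \frac{11}{5} + \frac{49 T}{5}\right) = - \frac{31}{5} + \frac{49 T}{5}$)
$f{\left(g \right)} = 13 + g$ ($f{\left(g \right)} = 17 + \left(g - 4\right) = 17 + \left(-4 + g\right) = 13 + g$)
$f{\left(-41 \right)} + j{\left(-39,52 \right)} = \left(13 - 41\right) + \left(- \frac{31}{5} + \frac{49}{5} \cdot 52\right) = -28 + \left(- \frac{31}{5} + \frac{2548}{5}\right) = -28 + \frac{2517}{5} = \frac{2377}{5}$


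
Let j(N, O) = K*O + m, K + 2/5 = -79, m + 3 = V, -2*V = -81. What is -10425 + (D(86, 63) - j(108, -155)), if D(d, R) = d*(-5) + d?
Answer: -46227/2 ≈ -23114.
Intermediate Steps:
V = 81/2 (V = -½*(-81) = 81/2 ≈ 40.500)
m = 75/2 (m = -3 + 81/2 = 75/2 ≈ 37.500)
K = -397/5 (K = -⅖ - 79 = -397/5 ≈ -79.400)
D(d, R) = -4*d (D(d, R) = -5*d + d = -4*d)
j(N, O) = 75/2 - 397*O/5 (j(N, O) = -397*O/5 + 75/2 = 75/2 - 397*O/5)
-10425 + (D(86, 63) - j(108, -155)) = -10425 + (-4*86 - (75/2 - 397/5*(-155))) = -10425 + (-344 - (75/2 + 12307)) = -10425 + (-344 - 1*24689/2) = -10425 + (-344 - 24689/2) = -10425 - 25377/2 = -46227/2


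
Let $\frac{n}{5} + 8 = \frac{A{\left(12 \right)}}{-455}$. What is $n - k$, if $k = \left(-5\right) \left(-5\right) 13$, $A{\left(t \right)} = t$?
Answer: $- \frac{33227}{91} \approx -365.13$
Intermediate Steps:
$n = - \frac{3652}{91}$ ($n = -40 + 5 \frac{12}{-455} = -40 + 5 \cdot 12 \left(- \frac{1}{455}\right) = -40 + 5 \left(- \frac{12}{455}\right) = -40 - \frac{12}{91} = - \frac{3652}{91} \approx -40.132$)
$k = 325$ ($k = 25 \cdot 13 = 325$)
$n - k = - \frac{3652}{91} - 325 = - \frac{33227}{91}$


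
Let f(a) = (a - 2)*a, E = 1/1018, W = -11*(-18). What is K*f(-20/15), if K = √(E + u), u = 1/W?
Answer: 160*√106381/151173 ≈ 0.34521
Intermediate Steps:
W = 198
u = 1/198 ≈ 0.0050505
E = 1/1018 ≈ 0.00098232
f(a) = a*(-2 + a) (f(a) = (-2 + a)*a = a*(-2 + a))
K = 4*√106381/16797 (K = √(1/1018 + 1/198) = √(304/50391) = 4*√106381/16797 ≈ 0.077671)
K*f(-20/15) = (4*√106381/16797)*((-20/15)*(-2 - 20/15)) = (4*√106381/16797)*((-20*1/15)*(-2 - 20*1/15)) = (4*√106381/16797)*(-4*(-2 - 4/3)/3) = (4*√106381/16797)*(-4/3*(-10/3)) = (4*√106381/16797)*(40/9) = 160*√106381/151173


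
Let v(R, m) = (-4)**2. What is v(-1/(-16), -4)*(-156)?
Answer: -2496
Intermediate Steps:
v(R, m) = 16
v(-1/(-16), -4)*(-156) = 16*(-156) = -2496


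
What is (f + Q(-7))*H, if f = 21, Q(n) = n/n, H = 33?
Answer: 726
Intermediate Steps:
Q(n) = 1
(f + Q(-7))*H = (21 + 1)*33 = 22*33 = 726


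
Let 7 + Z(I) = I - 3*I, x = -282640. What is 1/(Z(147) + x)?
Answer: -1/282941 ≈ -3.5343e-6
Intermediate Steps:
Z(I) = -7 - 2*I (Z(I) = -7 + (I - 3*I) = -7 - 2*I)
1/(Z(147) + x) = 1/((-7 - 2*147) - 282640) = 1/((-7 - 294) - 282640) = 1/(-301 - 282640) = 1/(-282941) = -1/282941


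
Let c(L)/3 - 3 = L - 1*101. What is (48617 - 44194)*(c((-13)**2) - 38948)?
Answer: -171324905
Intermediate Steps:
c(L) = -294 + 3*L (c(L) = 9 + 3*(L - 1*101) = 9 + 3*(L - 101) = 9 + 3*(-101 + L) = 9 + (-303 + 3*L) = -294 + 3*L)
(48617 - 44194)*(c((-13)**2) - 38948) = (48617 - 44194)*((-294 + 3*(-13)**2) - 38948) = 4423*((-294 + 3*169) - 38948) = 4423*((-294 + 507) - 38948) = 4423*(213 - 38948) = 4423*(-38735) = -171324905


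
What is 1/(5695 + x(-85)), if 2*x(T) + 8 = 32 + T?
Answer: 2/11329 ≈ 0.00017654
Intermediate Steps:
x(T) = 12 + T/2 (x(T) = -4 + (32 + T)/2 = -4 + (16 + T/2) = 12 + T/2)
1/(5695 + x(-85)) = 1/(5695 + (12 + (½)*(-85))) = 1/(5695 + (12 - 85/2)) = 1/(5695 - 61/2) = 1/(11329/2) = 2/11329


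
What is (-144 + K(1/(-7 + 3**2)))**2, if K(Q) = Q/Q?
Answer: 20449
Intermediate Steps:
K(Q) = 1
(-144 + K(1/(-7 + 3**2)))**2 = (-144 + 1)**2 = (-143)**2 = 20449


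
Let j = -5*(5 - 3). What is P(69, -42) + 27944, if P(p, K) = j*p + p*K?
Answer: 24356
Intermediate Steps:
j = -10 (j = -5*2 = -10)
P(p, K) = -10*p + K*p (P(p, K) = -10*p + p*K = -10*p + K*p)
P(69, -42) + 27944 = 69*(-10 - 42) + 27944 = 69*(-52) + 27944 = -3588 + 27944 = 24356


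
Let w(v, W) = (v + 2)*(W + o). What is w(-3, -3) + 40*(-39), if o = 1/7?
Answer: -10900/7 ≈ -1557.1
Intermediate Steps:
o = 1/7 ≈ 0.14286
w(v, W) = (2 + v)*(1/7 + W) (w(v, W) = (v + 2)*(W + 1/7) = (2 + v)*(1/7 + W))
w(-3, -3) + 40*(-39) = (2/7 + 2*(-3) + (1/7)*(-3) - 3*(-3)) + 40*(-39) = (2/7 - 6 - 3/7 + 9) - 1560 = 20/7 - 1560 = -10900/7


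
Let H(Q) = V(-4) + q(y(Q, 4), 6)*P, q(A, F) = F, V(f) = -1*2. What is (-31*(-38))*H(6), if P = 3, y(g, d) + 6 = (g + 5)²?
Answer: 18848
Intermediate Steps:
V(f) = -2
y(g, d) = -6 + (5 + g)² (y(g, d) = -6 + (g + 5)² = -6 + (5 + g)²)
H(Q) = 16 (H(Q) = -2 + 6*3 = -2 + 18 = 16)
(-31*(-38))*H(6) = -31*(-38)*16 = 1178*16 = 18848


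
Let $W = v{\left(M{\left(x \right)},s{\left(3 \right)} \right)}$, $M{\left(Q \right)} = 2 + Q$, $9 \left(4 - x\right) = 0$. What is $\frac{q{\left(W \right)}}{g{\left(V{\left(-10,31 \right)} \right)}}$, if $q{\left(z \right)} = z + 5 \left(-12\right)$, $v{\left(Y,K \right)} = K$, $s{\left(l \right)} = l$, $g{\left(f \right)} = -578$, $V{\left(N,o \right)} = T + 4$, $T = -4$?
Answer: $\frac{57}{578} \approx 0.098616$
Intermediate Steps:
$x = 4$ ($x = 4 - 0 = 4 + 0 = 4$)
$V{\left(N,o \right)} = 0$ ($V{\left(N,o \right)} = -4 + 4 = 0$)
$W = 3$
$q{\left(z \right)} = -60 + z$ ($q{\left(z \right)} = z - 60 = -60 + z$)
$\frac{q{\left(W \right)}}{g{\left(V{\left(-10,31 \right)} \right)}} = \frac{-60 + 3}{-578} = \left(-57\right) \left(- \frac{1}{578}\right) = \frac{57}{578}$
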